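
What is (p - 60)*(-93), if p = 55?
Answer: 465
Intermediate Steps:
(p - 60)*(-93) = (55 - 60)*(-93) = -5*(-93) = 465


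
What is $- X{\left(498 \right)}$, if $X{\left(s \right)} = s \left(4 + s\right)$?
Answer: $-249996$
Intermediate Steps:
$- X{\left(498 \right)} = - 498 \left(4 + 498\right) = - 498 \cdot 502 = \left(-1\right) 249996 = -249996$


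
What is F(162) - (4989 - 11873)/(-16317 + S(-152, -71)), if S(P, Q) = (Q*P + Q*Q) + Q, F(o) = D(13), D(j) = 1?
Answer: -6329/555 ≈ -11.404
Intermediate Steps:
F(o) = 1
S(P, Q) = Q + Q**2 + P*Q (S(P, Q) = (P*Q + Q**2) + Q = (Q**2 + P*Q) + Q = Q + Q**2 + P*Q)
F(162) - (4989 - 11873)/(-16317 + S(-152, -71)) = 1 - (4989 - 11873)/(-16317 - 71*(1 - 152 - 71)) = 1 - (-6884)/(-16317 - 71*(-222)) = 1 - (-6884)/(-16317 + 15762) = 1 - (-6884)/(-555) = 1 - (-6884)*(-1)/555 = 1 - 1*6884/555 = 1 - 6884/555 = -6329/555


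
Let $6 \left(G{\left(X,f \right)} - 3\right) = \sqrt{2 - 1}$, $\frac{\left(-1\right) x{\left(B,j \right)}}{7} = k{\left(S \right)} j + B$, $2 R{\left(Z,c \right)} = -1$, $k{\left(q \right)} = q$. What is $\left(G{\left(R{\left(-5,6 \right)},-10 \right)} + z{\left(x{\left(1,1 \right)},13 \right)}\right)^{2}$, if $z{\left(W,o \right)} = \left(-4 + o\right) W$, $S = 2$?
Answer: $\frac{1243225}{36} \approx 34534.0$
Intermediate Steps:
$R{\left(Z,c \right)} = - \frac{1}{2}$ ($R{\left(Z,c \right)} = \frac{1}{2} \left(-1\right) = - \frac{1}{2}$)
$x{\left(B,j \right)} = - 14 j - 7 B$ ($x{\left(B,j \right)} = - 7 \left(2 j + B\right) = - 7 \left(B + 2 j\right) = - 14 j - 7 B$)
$G{\left(X,f \right)} = \frac{19}{6}$ ($G{\left(X,f \right)} = 3 + \frac{\sqrt{2 - 1}}{6} = 3 + \frac{\sqrt{1}}{6} = 3 + \frac{1}{6} \cdot 1 = 3 + \frac{1}{6} = \frac{19}{6}$)
$z{\left(W,o \right)} = W \left(-4 + o\right)$
$\left(G{\left(R{\left(-5,6 \right)},-10 \right)} + z{\left(x{\left(1,1 \right)},13 \right)}\right)^{2} = \left(\frac{19}{6} + \left(\left(-14\right) 1 - 7\right) \left(-4 + 13\right)\right)^{2} = \left(\frac{19}{6} + \left(-14 - 7\right) 9\right)^{2} = \left(\frac{19}{6} - 189\right)^{2} = \left(- \frac{1115}{6}\right)^{2} = \frac{1243225}{36}$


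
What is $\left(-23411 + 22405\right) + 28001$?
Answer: $26995$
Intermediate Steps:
$\left(-23411 + 22405\right) + 28001 = -1006 + 28001 = 26995$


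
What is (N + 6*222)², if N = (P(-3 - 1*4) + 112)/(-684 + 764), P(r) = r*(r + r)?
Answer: 113998329/64 ≈ 1.7812e+6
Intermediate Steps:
P(r) = 2*r² (P(r) = r*(2*r) = 2*r²)
N = 21/8 (N = (2*(-3 - 1*4)² + 112)/(-684 + 764) = (2*(-3 - 4)² + 112)/80 = (2*(-7)² + 112)*(1/80) = (2*49 + 112)*(1/80) = (98 + 112)*(1/80) = 210*(1/80) = 21/8 ≈ 2.6250)
(N + 6*222)² = (21/8 + 6*222)² = (21/8 + 1332)² = (10677/8)² = 113998329/64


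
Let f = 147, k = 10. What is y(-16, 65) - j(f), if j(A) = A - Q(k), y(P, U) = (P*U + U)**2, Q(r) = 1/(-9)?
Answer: 8554301/9 ≈ 9.5048e+5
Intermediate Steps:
Q(r) = -1/9
y(P, U) = (U + P*U)**2
j(A) = 1/9 + A (j(A) = A - 1*(-1/9) = A + 1/9 = 1/9 + A)
y(-16, 65) - j(f) = 65**2*(1 - 16)**2 - (1/9 + 147) = 4225*(-15)**2 - 1*1324/9 = 4225*225 - 1324/9 = 950625 - 1324/9 = 8554301/9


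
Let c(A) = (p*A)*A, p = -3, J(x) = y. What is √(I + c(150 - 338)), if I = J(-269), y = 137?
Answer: I*√105895 ≈ 325.42*I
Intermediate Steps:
J(x) = 137
I = 137
c(A) = -3*A² (c(A) = (-3*A)*A = -3*A²)
√(I + c(150 - 338)) = √(137 - 3*(150 - 338)²) = √(137 - 3*(-188)²) = √(137 - 3*35344) = √(137 - 106032) = √(-105895) = I*√105895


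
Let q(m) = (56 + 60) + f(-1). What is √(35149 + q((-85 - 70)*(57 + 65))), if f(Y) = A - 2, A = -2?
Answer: √35261 ≈ 187.78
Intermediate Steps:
f(Y) = -4 (f(Y) = -2 - 2 = -4)
q(m) = 112 (q(m) = (56 + 60) - 4 = 116 - 4 = 112)
√(35149 + q((-85 - 70)*(57 + 65))) = √(35149 + 112) = √35261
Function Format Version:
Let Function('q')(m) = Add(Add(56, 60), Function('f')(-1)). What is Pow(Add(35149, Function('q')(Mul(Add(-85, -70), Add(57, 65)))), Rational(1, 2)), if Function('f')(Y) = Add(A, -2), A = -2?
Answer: Pow(35261, Rational(1, 2)) ≈ 187.78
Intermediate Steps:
Function('f')(Y) = -4 (Function('f')(Y) = Add(-2, -2) = -4)
Function('q')(m) = 112 (Function('q')(m) = Add(Add(56, 60), -4) = Add(116, -4) = 112)
Pow(Add(35149, Function('q')(Mul(Add(-85, -70), Add(57, 65)))), Rational(1, 2)) = Pow(Add(35149, 112), Rational(1, 2)) = Pow(35261, Rational(1, 2))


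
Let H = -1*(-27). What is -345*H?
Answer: -9315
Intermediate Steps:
H = 27
-345*H = -345*27 = -9315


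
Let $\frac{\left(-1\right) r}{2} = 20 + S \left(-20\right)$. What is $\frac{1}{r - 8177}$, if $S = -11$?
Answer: $- \frac{1}{8657} \approx -0.00011551$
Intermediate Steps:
$r = -480$ ($r = - 2 \left(20 - -220\right) = - 2 \left(20 + 220\right) = \left(-2\right) 240 = -480$)
$\frac{1}{r - 8177} = \frac{1}{-480 - 8177} = \frac{1}{-8657} = - \frac{1}{8657}$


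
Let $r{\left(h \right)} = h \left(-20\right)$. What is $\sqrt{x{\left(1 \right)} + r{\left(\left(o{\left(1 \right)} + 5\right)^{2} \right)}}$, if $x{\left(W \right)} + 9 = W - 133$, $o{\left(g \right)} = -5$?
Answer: $i \sqrt{141} \approx 11.874 i$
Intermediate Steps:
$x{\left(W \right)} = -142 + W$ ($x{\left(W \right)} = -9 + \left(W - 133\right) = -9 + \left(-133 + W\right) = -142 + W$)
$r{\left(h \right)} = - 20 h$
$\sqrt{x{\left(1 \right)} + r{\left(\left(o{\left(1 \right)} + 5\right)^{2} \right)}} = \sqrt{\left(-142 + 1\right) - 20 \left(-5 + 5\right)^{2}} = \sqrt{-141 - 20 \cdot 0^{2}} = \sqrt{-141 - 0} = \sqrt{-141 + 0} = \sqrt{-141} = i \sqrt{141}$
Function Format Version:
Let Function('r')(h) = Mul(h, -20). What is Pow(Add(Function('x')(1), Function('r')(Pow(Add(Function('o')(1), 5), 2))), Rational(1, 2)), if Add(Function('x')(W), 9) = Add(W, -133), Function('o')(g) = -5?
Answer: Mul(I, Pow(141, Rational(1, 2))) ≈ Mul(11.874, I)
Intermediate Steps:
Function('x')(W) = Add(-142, W) (Function('x')(W) = Add(-9, Add(W, -133)) = Add(-9, Add(-133, W)) = Add(-142, W))
Function('r')(h) = Mul(-20, h)
Pow(Add(Function('x')(1), Function('r')(Pow(Add(Function('o')(1), 5), 2))), Rational(1, 2)) = Pow(Add(Add(-142, 1), Mul(-20, Pow(Add(-5, 5), 2))), Rational(1, 2)) = Pow(Add(-141, Mul(-20, Pow(0, 2))), Rational(1, 2)) = Pow(Add(-141, Mul(-20, 0)), Rational(1, 2)) = Pow(Add(-141, 0), Rational(1, 2)) = Pow(-141, Rational(1, 2)) = Mul(I, Pow(141, Rational(1, 2)))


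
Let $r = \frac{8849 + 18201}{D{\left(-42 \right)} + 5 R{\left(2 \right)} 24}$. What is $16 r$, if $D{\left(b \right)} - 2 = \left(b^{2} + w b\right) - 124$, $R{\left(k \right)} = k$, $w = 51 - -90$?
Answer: $- \frac{10820}{101} \approx -107.13$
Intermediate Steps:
$w = 141$ ($w = 51 + 90 = 141$)
$D{\left(b \right)} = -122 + b^{2} + 141 b$ ($D{\left(b \right)} = 2 - \left(124 - b^{2} - 141 b\right) = 2 + \left(-124 + b^{2} + 141 b\right) = -122 + b^{2} + 141 b$)
$r = - \frac{2705}{404}$ ($r = \frac{8849 + 18201}{\left(-122 + \left(-42\right)^{2} + 141 \left(-42\right)\right) + 5 \cdot 2 \cdot 24} = \frac{27050}{\left(-122 + 1764 - 5922\right) + 10 \cdot 24} = \frac{27050}{-4280 + 240} = \frac{27050}{-4040} = 27050 \left(- \frac{1}{4040}\right) = - \frac{2705}{404} \approx -6.6955$)
$16 r = 16 \left(- \frac{2705}{404}\right) = - \frac{10820}{101}$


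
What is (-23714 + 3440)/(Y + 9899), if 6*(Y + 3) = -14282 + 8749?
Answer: -121644/53843 ≈ -2.2592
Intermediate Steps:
Y = -5551/6 (Y = -3 + (-14282 + 8749)/6 = -3 + (1/6)*(-5533) = -3 - 5533/6 = -5551/6 ≈ -925.17)
(-23714 + 3440)/(Y + 9899) = (-23714 + 3440)/(-5551/6 + 9899) = -20274/53843/6 = -20274*6/53843 = -121644/53843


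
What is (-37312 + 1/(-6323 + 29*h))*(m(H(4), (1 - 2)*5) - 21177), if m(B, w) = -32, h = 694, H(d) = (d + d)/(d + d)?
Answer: 10923006899815/13803 ≈ 7.9135e+8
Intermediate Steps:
H(d) = 1 (H(d) = (2*d)/((2*d)) = (2*d)*(1/(2*d)) = 1)
(-37312 + 1/(-6323 + 29*h))*(m(H(4), (1 - 2)*5) - 21177) = (-37312 + 1/(-6323 + 29*694))*(-32 - 21177) = (-37312 + 1/(-6323 + 20126))*(-21209) = (-37312 + 1/13803)*(-21209) = -515017535/13803*(-21209) = 10923006899815/13803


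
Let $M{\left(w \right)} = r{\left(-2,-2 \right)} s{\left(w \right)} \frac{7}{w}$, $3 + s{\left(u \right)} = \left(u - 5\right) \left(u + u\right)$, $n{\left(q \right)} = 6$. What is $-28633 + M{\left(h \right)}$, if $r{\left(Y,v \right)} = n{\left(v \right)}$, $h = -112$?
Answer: $- \frac{307679}{8} \approx -38460.0$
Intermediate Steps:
$s{\left(u \right)} = -3 + 2 u \left(-5 + u\right)$ ($s{\left(u \right)} = -3 + \left(u - 5\right) \left(u + u\right) = -3 + \left(-5 + u\right) 2 u = -3 + 2 u \left(-5 + u\right)$)
$r{\left(Y,v \right)} = 6$
$M{\left(w \right)} = \frac{7 \left(-18 - 60 w + 12 w^{2}\right)}{w}$ ($M{\left(w \right)} = 6 \left(-3 - 10 w + 2 w^{2}\right) \frac{7}{w} = \left(-18 - 60 w + 12 w^{2}\right) \frac{7}{w} = \frac{7 \left(-18 - 60 w + 12 w^{2}\right)}{w}$)
$-28633 + M{\left(h \right)} = -28633 - \left(9828 - \frac{9}{8}\right) = -28633 - \frac{78615}{8} = - \frac{307679}{8}$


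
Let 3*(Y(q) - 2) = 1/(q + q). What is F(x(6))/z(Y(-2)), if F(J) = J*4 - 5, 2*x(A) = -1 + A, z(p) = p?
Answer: 60/23 ≈ 2.6087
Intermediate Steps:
Y(q) = 2 + 1/(6*q) (Y(q) = 2 + 1/(3*(q + q)) = 2 + 1/(3*((2*q))) = 2 + (1/(2*q))/3 = 2 + 1/(6*q))
x(A) = -1/2 + A/2 (x(A) = (-1 + A)/2 = -1/2 + A/2)
F(J) = -5 + 4*J (F(J) = 4*J - 5 = -5 + 4*J)
F(x(6))/z(Y(-2)) = (-5 + 4*(-1/2 + (1/2)*6))/(2 + (1/6)/(-2)) = (-5 + 4*(-1/2 + 3))/(2 + (1/6)*(-1/2)) = (-5 + 4*(5/2))/(2 - 1/12) = (-5 + 10)/(23/12) = 5*(12/23) = 60/23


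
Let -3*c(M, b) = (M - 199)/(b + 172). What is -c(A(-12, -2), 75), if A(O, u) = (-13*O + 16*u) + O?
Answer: -29/247 ≈ -0.11741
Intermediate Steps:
A(O, u) = -12*O + 16*u
c(M, b) = -(-199 + M)/(3*(172 + b)) (c(M, b) = -(M - 199)/(3*(b + 172)) = -(-199 + M)/(3*(172 + b)))
-c(A(-12, -2), 75) = -(199 - (-12*(-12) + 16*(-2)))/(3*(172 + 75)) = -(199 - (144 - 32))/(3*247) = -(199 - 1*112)/(3*247) = -(199 - 112)/(3*247) = -87/(3*247) = -1*29/247 = -29/247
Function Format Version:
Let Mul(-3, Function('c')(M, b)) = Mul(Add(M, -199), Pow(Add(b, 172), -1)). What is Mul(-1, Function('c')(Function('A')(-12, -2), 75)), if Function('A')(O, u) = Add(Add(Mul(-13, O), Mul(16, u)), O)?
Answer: Rational(-29, 247) ≈ -0.11741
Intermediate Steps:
Function('A')(O, u) = Add(Mul(-12, O), Mul(16, u))
Function('c')(M, b) = Mul(Rational(-1, 3), Pow(Add(172, b), -1), Add(-199, M)) (Function('c')(M, b) = Mul(Rational(-1, 3), Mul(Add(M, -199), Pow(Add(b, 172), -1))) = Mul(Rational(-1, 3), Mul(Add(-199, M), Pow(Add(172, b), -1))) = Mul(Rational(-1, 3), Mul(Pow(Add(172, b), -1), Add(-199, M))) = Mul(Rational(-1, 3), Pow(Add(172, b), -1), Add(-199, M)))
Mul(-1, Function('c')(Function('A')(-12, -2), 75)) = Mul(-1, Mul(Rational(1, 3), Pow(Add(172, 75), -1), Add(199, Mul(-1, Add(Mul(-12, -12), Mul(16, -2)))))) = Mul(-1, Mul(Rational(1, 3), Pow(247, -1), Add(199, Mul(-1, Add(144, -32))))) = Mul(-1, Mul(Rational(1, 3), Rational(1, 247), Add(199, Mul(-1, 112)))) = Mul(-1, Mul(Rational(1, 3), Rational(1, 247), Add(199, -112))) = Mul(-1, Mul(Rational(1, 3), Rational(1, 247), 87)) = Mul(-1, Rational(29, 247)) = Rational(-29, 247)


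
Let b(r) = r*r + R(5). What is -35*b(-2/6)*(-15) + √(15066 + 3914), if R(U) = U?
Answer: 8050/3 + 2*√4745 ≈ 2821.1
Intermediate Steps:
b(r) = 5 + r² (b(r) = r*r + 5 = r² + 5 = 5 + r²)
-35*b(-2/6)*(-15) + √(15066 + 3914) = -35*(5 + (-2/6)²)*(-15) + √(15066 + 3914) = -35*(5 + (-2*⅙)²)*(-15) + √18980 = -35*(5 + (-⅓)²)*(-15) + 2*√4745 = -35*(5 + ⅑)*(-15) + 2*√4745 = -35*46/9*(-15) + 2*√4745 = -1610/9*(-15) + 2*√4745 = 8050/3 + 2*√4745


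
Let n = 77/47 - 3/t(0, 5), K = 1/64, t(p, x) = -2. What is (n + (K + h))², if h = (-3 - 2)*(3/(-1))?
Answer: 2981924449/9048064 ≈ 329.56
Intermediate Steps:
h = 15 (h = -15*(-1) = -5*(-3) = 15)
K = 1/64 ≈ 0.015625
n = 295/94 (n = 77/47 - 3/(-2) = 77*(1/47) - 3*(-½) = 77/47 + 3/2 = 295/94 ≈ 3.1383)
(n + (K + h))² = (295/94 + (1/64 + 15))² = (295/94 + 961/64)² = (54607/3008)² = 2981924449/9048064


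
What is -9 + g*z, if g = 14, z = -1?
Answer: -23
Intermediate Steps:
-9 + g*z = -9 + 14*(-1) = -9 - 14 = -23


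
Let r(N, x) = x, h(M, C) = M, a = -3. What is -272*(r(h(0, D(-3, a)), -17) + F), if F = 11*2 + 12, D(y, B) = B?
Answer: -4624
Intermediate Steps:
F = 34 (F = 22 + 12 = 34)
-272*(r(h(0, D(-3, a)), -17) + F) = -272*(-17 + 34) = -272*17 = -4624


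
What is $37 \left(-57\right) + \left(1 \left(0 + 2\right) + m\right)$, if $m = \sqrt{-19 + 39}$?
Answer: $-2107 + 2 \sqrt{5} \approx -2102.5$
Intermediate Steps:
$m = 2 \sqrt{5}$ ($m = \sqrt{20} = 2 \sqrt{5} \approx 4.4721$)
$37 \left(-57\right) + \left(1 \left(0 + 2\right) + m\right) = 37 \left(-57\right) + \left(1 \left(0 + 2\right) + 2 \sqrt{5}\right) = -2109 + \left(1 \cdot 2 + 2 \sqrt{5}\right) = -2109 + \left(2 + 2 \sqrt{5}\right) = -2107 + 2 \sqrt{5}$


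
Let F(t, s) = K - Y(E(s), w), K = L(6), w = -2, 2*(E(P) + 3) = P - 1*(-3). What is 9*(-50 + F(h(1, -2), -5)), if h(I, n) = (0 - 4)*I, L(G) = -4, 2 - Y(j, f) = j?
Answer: -540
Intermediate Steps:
E(P) = -3/2 + P/2 (E(P) = -3 + (P - 1*(-3))/2 = -3 + (P + 3)/2 = -3 + (3 + P)/2 = -3 + (3/2 + P/2) = -3/2 + P/2)
Y(j, f) = 2 - j
h(I, n) = -4*I
K = -4
F(t, s) = -15/2 + s/2 (F(t, s) = -4 - (2 - (-3/2 + s/2)) = -4 - (2 + (3/2 - s/2)) = -4 - (7/2 - s/2) = -4 + (-7/2 + s/2) = -15/2 + s/2)
9*(-50 + F(h(1, -2), -5)) = 9*(-50 + (-15/2 + (½)*(-5))) = 9*(-50 + (-15/2 - 5/2)) = 9*(-50 - 10) = 9*(-60) = -540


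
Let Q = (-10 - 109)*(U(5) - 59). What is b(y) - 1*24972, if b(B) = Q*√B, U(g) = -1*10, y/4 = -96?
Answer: -24972 + 65688*I*√6 ≈ -24972.0 + 1.609e+5*I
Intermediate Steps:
y = -384 (y = 4*(-96) = -384)
U(g) = -10
Q = 8211 (Q = (-10 - 109)*(-10 - 59) = -119*(-69) = 8211)
b(B) = 8211*√B
b(y) - 1*24972 = 8211*√(-384) - 1*24972 = 8211*(8*I*√6) - 24972 = 65688*I*√6 - 24972 = -24972 + 65688*I*√6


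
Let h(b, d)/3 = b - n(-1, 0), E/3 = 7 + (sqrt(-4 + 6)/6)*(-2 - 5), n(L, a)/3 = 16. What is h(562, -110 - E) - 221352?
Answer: -219810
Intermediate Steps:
n(L, a) = 48 (n(L, a) = 3*16 = 48)
E = 21 - 7*sqrt(2)/2 (E = 3*(7 + (sqrt(-4 + 6)/6)*(-2 - 5)) = 3*(7 + (sqrt(2)*(1/6))*(-7)) = 3*(7 + (sqrt(2)/6)*(-7)) = 3*(7 - 7*sqrt(2)/6) = 21 - 7*sqrt(2)/2 ≈ 16.050)
h(b, d) = -144 + 3*b (h(b, d) = 3*(b - 1*48) = 3*(b - 48) = 3*(-48 + b) = -144 + 3*b)
h(562, -110 - E) - 221352 = (-144 + 3*562) - 221352 = (-144 + 1686) - 221352 = 1542 - 221352 = -219810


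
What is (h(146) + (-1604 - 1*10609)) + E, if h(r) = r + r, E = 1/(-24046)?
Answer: -286652367/24046 ≈ -11921.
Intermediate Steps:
E = -1/24046 ≈ -4.1587e-5
h(r) = 2*r
(h(146) + (-1604 - 1*10609)) + E = (2*146 + (-1604 - 1*10609)) - 1/24046 = (292 + (-1604 - 10609)) - 1/24046 = (292 - 12213) - 1/24046 = -11921 - 1/24046 = -286652367/24046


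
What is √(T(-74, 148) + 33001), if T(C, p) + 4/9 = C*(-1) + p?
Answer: √299003/3 ≈ 182.27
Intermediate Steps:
T(C, p) = -4/9 + p - C (T(C, p) = -4/9 + (C*(-1) + p) = -4/9 + (-C + p) = -4/9 + (p - C) = -4/9 + p - C)
√(T(-74, 148) + 33001) = √((-4/9 + 148 - 1*(-74)) + 33001) = √((-4/9 + 148 + 74) + 33001) = √(1994/9 + 33001) = √(299003/9) = √299003/3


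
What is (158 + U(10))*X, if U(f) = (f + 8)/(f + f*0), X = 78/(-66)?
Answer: -10387/55 ≈ -188.85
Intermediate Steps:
X = -13/11 (X = 78*(-1/66) = -13/11 ≈ -1.1818)
U(f) = (8 + f)/f (U(f) = (8 + f)/(f + 0) = (8 + f)/f)
(158 + U(10))*X = (158 + (8 + 10)/10)*(-13/11) = (158 + (1/10)*18)*(-13/11) = (158 + 9/5)*(-13/11) = (799/5)*(-13/11) = -10387/55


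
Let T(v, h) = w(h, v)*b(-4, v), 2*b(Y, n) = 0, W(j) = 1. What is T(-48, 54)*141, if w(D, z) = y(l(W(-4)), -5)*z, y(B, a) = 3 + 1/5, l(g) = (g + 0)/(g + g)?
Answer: 0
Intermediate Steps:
l(g) = ½ (l(g) = g/((2*g)) = g*(1/(2*g)) = ½)
y(B, a) = 16/5 (y(B, a) = 3 + ⅕ = 16/5)
b(Y, n) = 0 (b(Y, n) = (½)*0 = 0)
w(D, z) = 16*z/5
T(v, h) = 0 (T(v, h) = (16*v/5)*0 = 0)
T(-48, 54)*141 = 0*141 = 0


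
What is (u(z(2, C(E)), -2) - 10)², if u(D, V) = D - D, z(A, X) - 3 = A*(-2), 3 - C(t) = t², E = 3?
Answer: 100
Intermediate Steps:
C(t) = 3 - t²
z(A, X) = 3 - 2*A (z(A, X) = 3 + A*(-2) = 3 - 2*A)
u(D, V) = 0
(u(z(2, C(E)), -2) - 10)² = (0 - 10)² = (-10)² = 100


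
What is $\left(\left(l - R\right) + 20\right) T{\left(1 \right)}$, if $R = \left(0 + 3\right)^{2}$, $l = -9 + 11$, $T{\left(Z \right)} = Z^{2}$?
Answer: $13$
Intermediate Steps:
$l = 2$
$R = 9$ ($R = 3^{2} = 9$)
$\left(\left(l - R\right) + 20\right) T{\left(1 \right)} = \left(\left(2 - 9\right) + 20\right) 1^{2} = \left(\left(2 - 9\right) + 20\right) 1 = \left(-7 + 20\right) 1 = 13 \cdot 1 = 13$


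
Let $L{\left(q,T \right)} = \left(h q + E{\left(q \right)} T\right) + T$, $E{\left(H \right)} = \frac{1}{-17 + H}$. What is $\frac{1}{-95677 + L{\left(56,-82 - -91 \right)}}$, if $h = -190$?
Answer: $- \frac{13}{1382001} \approx -9.4066 \cdot 10^{-6}$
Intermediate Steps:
$L{\left(q,T \right)} = T - 190 q + \frac{T}{-17 + q}$ ($L{\left(q,T \right)} = \left(- 190 q + \frac{T}{-17 + q}\right) + T = T - 190 q + \frac{T}{-17 + q}$)
$\frac{1}{-95677 + L{\left(56,-82 - -91 \right)}} = \frac{1}{-95677 + \frac{\left(-82 - -91\right) + \left(-17 + 56\right) \left(\left(-82 - -91\right) - 10640\right)}{-17 + 56}} = \frac{1}{-95677 + \frac{\left(-82 + 91\right) + 39 \left(\left(-82 + 91\right) - 10640\right)}{39}} = \frac{1}{-95677 + \frac{9 + 39 \left(9 - 10640\right)}{39}} = \frac{1}{-95677 + \frac{9 + 39 \left(-10631\right)}{39}} = \frac{1}{-95677 + \frac{9 - 414609}{39}} = \frac{1}{-95677 + \frac{1}{39} \left(-414600\right)} = \frac{1}{-95677 - \frac{138200}{13}} = \frac{1}{- \frac{1382001}{13}} = - \frac{13}{1382001}$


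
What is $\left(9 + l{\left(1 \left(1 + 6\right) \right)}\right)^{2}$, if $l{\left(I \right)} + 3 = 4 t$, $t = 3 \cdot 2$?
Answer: $900$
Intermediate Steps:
$t = 6$
$l{\left(I \right)} = 21$ ($l{\left(I \right)} = -3 + 4 \cdot 6 = -3 + 24 = 21$)
$\left(9 + l{\left(1 \left(1 + 6\right) \right)}\right)^{2} = \left(9 + 21\right)^{2} = 30^{2} = 900$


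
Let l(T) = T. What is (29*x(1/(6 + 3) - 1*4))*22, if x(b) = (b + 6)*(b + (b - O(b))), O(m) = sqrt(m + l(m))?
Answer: -848540/81 - 12122*I*sqrt(70)/27 ≈ -10476.0 - 3756.3*I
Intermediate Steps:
O(m) = sqrt(2)*sqrt(m) (O(m) = sqrt(m + m) = sqrt(2*m) = sqrt(2)*sqrt(m))
x(b) = (6 + b)*(2*b - sqrt(2)*sqrt(b)) (x(b) = (b + 6)*(b + (b - sqrt(2)*sqrt(b))) = (6 + b)*(b + (b - sqrt(2)*sqrt(b))) = (6 + b)*(2*b - sqrt(2)*sqrt(b)))
(29*x(1/(6 + 3) - 1*4))*22 = (29*(2*(1/(6 + 3) - 1*4)**2 + 12*(1/(6 + 3) - 1*4) - sqrt(2)*(1/(6 + 3) - 1*4)**(3/2) - 6*sqrt(2)*sqrt(1/(6 + 3) - 1*4)))*22 = (29*(2*(1/9 - 4)**2 + 12*(1/9 - 4) - sqrt(2)*(1/9 - 4)**(3/2) - 6*sqrt(2)*sqrt(1/9 - 4)))*22 = (29*(2*(-35/9)**2 + 12*(-35/9) - sqrt(2)*(-35/9)**(3/2) - 6*sqrt(2)*sqrt(-35/9)))*22 = (29*(2*(1225/81) - 140/3 - sqrt(2)*(-35*I*sqrt(35)/27) - 6*sqrt(2)*I*sqrt(35)/3))*22 = (29*(2450/81 - 140/3 + 35*I*sqrt(70)/27 - 2*I*sqrt(70)))*22 = (29*(-1330/81 - 19*I*sqrt(70)/27))*22 = (-38570/81 - 551*I*sqrt(70)/27)*22 = -848540/81 - 12122*I*sqrt(70)/27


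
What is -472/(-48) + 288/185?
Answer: 12643/1110 ≈ 11.390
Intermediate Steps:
-472/(-48) + 288/185 = -472*(-1/48) + 288*(1/185) = 59/6 + 288/185 = 12643/1110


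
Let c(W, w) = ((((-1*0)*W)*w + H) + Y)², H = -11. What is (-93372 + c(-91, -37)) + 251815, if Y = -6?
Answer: 158732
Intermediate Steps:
c(W, w) = 289 (c(W, w) = ((((-1*0)*W)*w - 11) - 6)² = (((0*W)*w - 11) - 6)² = ((0*w - 11) - 6)² = ((0 - 11) - 6)² = (-11 - 6)² = (-17)² = 289)
(-93372 + c(-91, -37)) + 251815 = (-93372 + 289) + 251815 = -93083 + 251815 = 158732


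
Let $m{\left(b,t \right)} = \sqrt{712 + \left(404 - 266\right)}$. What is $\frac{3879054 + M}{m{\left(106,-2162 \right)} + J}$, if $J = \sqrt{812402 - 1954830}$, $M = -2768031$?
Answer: $\frac{1111023}{5 \sqrt{34} + 2 i \sqrt{285607}} \approx 28.332 - 1038.7 i$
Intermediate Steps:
$m{\left(b,t \right)} = 5 \sqrt{34}$ ($m{\left(b,t \right)} = \sqrt{712 + \left(404 - 266\right)} = \sqrt{712 + 138} = \sqrt{850} = 5 \sqrt{34}$)
$J = 2 i \sqrt{285607}$ ($J = \sqrt{-1142428} = 2 i \sqrt{285607} \approx 1068.8 i$)
$\frac{3879054 + M}{m{\left(106,-2162 \right)} + J} = \frac{3879054 - 2768031}{5 \sqrt{34} + 2 i \sqrt{285607}} = \frac{1111023}{5 \sqrt{34} + 2 i \sqrt{285607}}$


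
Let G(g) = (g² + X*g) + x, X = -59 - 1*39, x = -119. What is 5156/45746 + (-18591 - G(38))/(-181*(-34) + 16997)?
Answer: -310676338/529532823 ≈ -0.58670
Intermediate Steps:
X = -98 (X = -59 - 39 = -98)
G(g) = -119 + g² - 98*g (G(g) = (g² - 98*g) - 119 = -119 + g² - 98*g)
5156/45746 + (-18591 - G(38))/(-181*(-34) + 16997) = 5156/45746 + (-18591 - (-119 + 38² - 98*38))/(-181*(-34) + 16997) = 5156*(1/45746) + (-18591 - (-119 + 1444 - 3724))/(6154 + 16997) = 2578/22873 + (-18591 - 1*(-2399))/23151 = 2578/22873 + (-18591 + 2399)*(1/23151) = 2578/22873 - 16192*1/23151 = 2578/22873 - 16192/23151 = -310676338/529532823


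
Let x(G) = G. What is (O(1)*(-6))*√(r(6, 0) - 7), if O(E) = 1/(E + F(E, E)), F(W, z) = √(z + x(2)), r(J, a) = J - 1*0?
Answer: 3*I - 3*I*√3 ≈ -2.1962*I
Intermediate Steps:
r(J, a) = J (r(J, a) = J + 0 = J)
F(W, z) = √(2 + z) (F(W, z) = √(z + 2) = √(2 + z))
O(E) = 1/(E + √(2 + E))
(O(1)*(-6))*√(r(6, 0) - 7) = (-6/(1 + √(2 + 1)))*√(6 - 7) = (-6/(1 + √3))*√(-1) = (-6/(1 + √3))*I = -6*I/(1 + √3)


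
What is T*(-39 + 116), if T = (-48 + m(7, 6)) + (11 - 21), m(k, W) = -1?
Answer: -4543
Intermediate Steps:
T = -59 (T = (-48 - 1) + (11 - 21) = -49 - 10 = -59)
T*(-39 + 116) = -59*(-39 + 116) = -59*77 = -4543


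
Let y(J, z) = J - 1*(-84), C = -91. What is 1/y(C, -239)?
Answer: -1/7 ≈ -0.14286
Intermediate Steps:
y(J, z) = 84 + J (y(J, z) = J + 84 = 84 + J)
1/y(C, -239) = 1/(84 - 91) = 1/(-7) = -1/7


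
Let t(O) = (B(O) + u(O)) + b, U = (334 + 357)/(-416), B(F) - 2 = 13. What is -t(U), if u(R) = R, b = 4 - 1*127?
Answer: 45619/416 ≈ 109.66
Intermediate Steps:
B(F) = 15 (B(F) = 2 + 13 = 15)
b = -123 (b = 4 - 127 = -123)
U = -691/416 (U = 691*(-1/416) = -691/416 ≈ -1.6611)
t(O) = -108 + O (t(O) = (15 + O) - 123 = -108 + O)
-t(U) = -(-108 - 691/416) = -1*(-45619/416) = 45619/416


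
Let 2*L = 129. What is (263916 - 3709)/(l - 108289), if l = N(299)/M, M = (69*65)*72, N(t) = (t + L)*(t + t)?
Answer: -281023560/116951393 ≈ -2.4029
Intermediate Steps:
L = 129/2 (L = (½)*129 = 129/2 ≈ 64.500)
N(t) = 2*t*(129/2 + t) (N(t) = (t + 129/2)*(t + t) = (129/2 + t)*(2*t) = 2*t*(129/2 + t))
M = 322920 (M = 4485*72 = 322920)
l = 727/1080 (l = (299*(129 + 2*299))/322920 = (299*(129 + 598))*(1/322920) = (299*727)*(1/322920) = 217373*(1/322920) = 727/1080 ≈ 0.67315)
(263916 - 3709)/(l - 108289) = (263916 - 3709)/(727/1080 - 108289) = 260207/(-116951393/1080) = 260207*(-1080/116951393) = -281023560/116951393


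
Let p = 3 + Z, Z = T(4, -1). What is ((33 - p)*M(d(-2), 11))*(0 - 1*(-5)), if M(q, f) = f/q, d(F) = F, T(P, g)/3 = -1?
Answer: -1815/2 ≈ -907.50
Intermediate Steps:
T(P, g) = -3 (T(P, g) = 3*(-1) = -3)
Z = -3
p = 0 (p = 3 - 3 = 0)
((33 - p)*M(d(-2), 11))*(0 - 1*(-5)) = ((33 - 1*0)*(11/(-2)))*(0 - 1*(-5)) = ((33 + 0)*(11*(-½)))*(0 + 5) = (33*(-11/2))*5 = -363/2*5 = -1815/2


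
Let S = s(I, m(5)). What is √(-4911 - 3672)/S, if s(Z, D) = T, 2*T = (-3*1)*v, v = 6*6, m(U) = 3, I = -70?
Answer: -I*√8583/54 ≈ -1.7156*I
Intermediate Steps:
v = 36
T = -54 (T = (-3*1*36)/2 = (-3*36)/2 = (½)*(-108) = -54)
s(Z, D) = -54
S = -54
√(-4911 - 3672)/S = √(-4911 - 3672)/(-54) = √(-8583)*(-1/54) = (I*√8583)*(-1/54) = -I*√8583/54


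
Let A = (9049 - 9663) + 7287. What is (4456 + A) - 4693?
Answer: 6436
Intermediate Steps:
A = 6673 (A = -614 + 7287 = 6673)
(4456 + A) - 4693 = (4456 + 6673) - 4693 = 11129 - 4693 = 6436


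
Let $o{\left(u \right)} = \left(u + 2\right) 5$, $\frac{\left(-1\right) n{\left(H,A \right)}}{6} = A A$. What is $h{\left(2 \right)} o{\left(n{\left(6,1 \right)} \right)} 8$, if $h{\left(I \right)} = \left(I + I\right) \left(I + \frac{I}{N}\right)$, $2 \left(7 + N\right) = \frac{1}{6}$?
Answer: $- \frac{90880}{83} \approx -1094.9$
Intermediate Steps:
$N = - \frac{83}{12}$ ($N = -7 + \frac{1}{2 \cdot 6} = -7 + \frac{1}{2} \cdot \frac{1}{6} = -7 + \frac{1}{12} = - \frac{83}{12} \approx -6.9167$)
$n{\left(H,A \right)} = - 6 A^{2}$ ($n{\left(H,A \right)} = - 6 A A = - 6 A^{2}$)
$o{\left(u \right)} = 10 + 5 u$ ($o{\left(u \right)} = \left(2 + u\right) 5 = 10 + 5 u$)
$h{\left(I \right)} = \frac{142 I^{2}}{83}$ ($h{\left(I \right)} = \left(I + I\right) \left(I + \frac{I}{- \frac{83}{12}}\right) = 2 I \left(I + I \left(- \frac{12}{83}\right)\right) = 2 I \left(I - \frac{12 I}{83}\right) = 2 I \frac{71 I}{83} = \frac{142 I^{2}}{83}$)
$h{\left(2 \right)} o{\left(n{\left(6,1 \right)} \right)} 8 = \frac{142 \cdot 2^{2}}{83} \left(10 + 5 \left(- 6 \cdot 1^{2}\right)\right) 8 = \frac{142}{83} \cdot 4 \left(10 + 5 \left(\left(-6\right) 1\right)\right) 8 = \frac{568 \left(10 + 5 \left(-6\right)\right)}{83} \cdot 8 = \frac{568 \left(10 - 30\right)}{83} \cdot 8 = \frac{568}{83} \left(-20\right) 8 = \left(- \frac{11360}{83}\right) 8 = - \frac{90880}{83}$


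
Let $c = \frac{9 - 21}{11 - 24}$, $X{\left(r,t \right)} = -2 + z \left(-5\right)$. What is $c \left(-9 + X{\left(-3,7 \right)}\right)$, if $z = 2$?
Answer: $- \frac{252}{13} \approx -19.385$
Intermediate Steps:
$X{\left(r,t \right)} = -12$ ($X{\left(r,t \right)} = -2 + 2 \left(-5\right) = -2 - 10 = -12$)
$c = \frac{12}{13}$ ($c = - \frac{12}{-13} = \left(-12\right) \left(- \frac{1}{13}\right) = \frac{12}{13} \approx 0.92308$)
$c \left(-9 + X{\left(-3,7 \right)}\right) = \frac{12 \left(-9 - 12\right)}{13} = \frac{12}{13} \left(-21\right) = - \frac{252}{13}$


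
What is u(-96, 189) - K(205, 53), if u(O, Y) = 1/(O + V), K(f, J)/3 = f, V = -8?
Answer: -63961/104 ≈ -615.01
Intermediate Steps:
K(f, J) = 3*f
u(O, Y) = 1/(-8 + O) (u(O, Y) = 1/(O - 8) = 1/(-8 + O))
u(-96, 189) - K(205, 53) = 1/(-8 - 96) - 3*205 = 1/(-104) - 1*615 = -1/104 - 615 = -63961/104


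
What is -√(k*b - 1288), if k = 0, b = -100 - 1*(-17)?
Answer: -2*I*√322 ≈ -35.889*I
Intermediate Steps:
b = -83 (b = -100 + 17 = -83)
-√(k*b - 1288) = -√(0*(-83) - 1288) = -√(0 - 1288) = -√(-1288) = -2*I*√322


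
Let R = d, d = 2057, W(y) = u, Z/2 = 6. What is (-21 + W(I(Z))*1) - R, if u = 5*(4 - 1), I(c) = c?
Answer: -2063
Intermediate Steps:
Z = 12 (Z = 2*6 = 12)
u = 15 (u = 5*3 = 15)
W(y) = 15
R = 2057
(-21 + W(I(Z))*1) - R = (-21 + 15*1) - 1*2057 = (-21 + 15) - 2057 = -6 - 2057 = -2063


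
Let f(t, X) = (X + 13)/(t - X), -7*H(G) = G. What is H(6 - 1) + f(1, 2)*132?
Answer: -13865/7 ≈ -1980.7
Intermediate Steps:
H(G) = -G/7
f(t, X) = (13 + X)/(t - X)
H(6 - 1) + f(1, 2)*132 = -(6 - 1)/7 + ((13 + 2)/(1 - 1*2))*132 = -1/7*5 + (15/(1 - 2))*132 = -5/7 + (15/(-1))*132 = -5/7 - 1*15*132 = -5/7 - 15*132 = -5/7 - 1980 = -13865/7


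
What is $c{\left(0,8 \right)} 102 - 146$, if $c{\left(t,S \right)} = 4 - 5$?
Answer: $-248$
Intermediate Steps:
$c{\left(t,S \right)} = -1$
$c{\left(0,8 \right)} 102 - 146 = \left(-1\right) 102 - 146 = -102 - 146 = -248$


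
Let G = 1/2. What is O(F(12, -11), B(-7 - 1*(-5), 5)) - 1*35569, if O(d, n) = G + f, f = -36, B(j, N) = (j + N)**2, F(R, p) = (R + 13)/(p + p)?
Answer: -71209/2 ≈ -35605.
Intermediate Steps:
G = 1/2 ≈ 0.50000
F(R, p) = (13 + R)/(2*p) (F(R, p) = (13 + R)/((2*p)) = (13 + R)*(1/(2*p)) = (13 + R)/(2*p))
B(j, N) = (N + j)**2
O(d, n) = -71/2 (O(d, n) = 1/2 - 36 = -71/2)
O(F(12, -11), B(-7 - 1*(-5), 5)) - 1*35569 = -71/2 - 1*35569 = -71/2 - 35569 = -71209/2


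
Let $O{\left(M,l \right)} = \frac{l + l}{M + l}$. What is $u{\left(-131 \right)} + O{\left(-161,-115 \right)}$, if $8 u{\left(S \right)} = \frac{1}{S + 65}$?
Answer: $\frac{439}{528} \approx 0.83144$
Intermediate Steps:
$O{\left(M,l \right)} = \frac{2 l}{M + l}$
$u{\left(S \right)} = \frac{1}{8 \left(65 + S\right)}$ ($u{\left(S \right)} = \frac{1}{8 \left(S + 65\right)} = \frac{1}{8 \left(65 + S\right)}$)
$u{\left(-131 \right)} + O{\left(-161,-115 \right)} = \frac{1}{8 \left(65 - 131\right)} + 2 \left(-115\right) \frac{1}{-161 - 115} = \frac{1}{8 \left(-66\right)} + 2 \left(-115\right) \frac{1}{-276} = \frac{1}{8} \left(- \frac{1}{66}\right) + 2 \left(-115\right) \left(- \frac{1}{276}\right) = - \frac{1}{528} + \frac{5}{6} = \frac{439}{528}$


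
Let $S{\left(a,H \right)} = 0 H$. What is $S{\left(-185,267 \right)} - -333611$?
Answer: $333611$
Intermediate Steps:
$S{\left(a,H \right)} = 0$
$S{\left(-185,267 \right)} - -333611 = 0 - -333611 = 0 + 333611 = 333611$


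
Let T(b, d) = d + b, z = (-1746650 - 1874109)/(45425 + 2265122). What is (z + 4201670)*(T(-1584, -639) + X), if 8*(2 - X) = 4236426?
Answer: -20650181830120931907/9242188 ≈ -2.2343e+12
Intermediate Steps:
X = -2118205/4 (X = 2 - ⅛*4236426 = 2 - 2118213/4 = -2118205/4 ≈ -5.2955e+5)
z = -3620759/2310547 ≈ -1.5671
T(b, d) = b + d
(z + 4201670)*(T(-1584, -639) + X) = (-3620759/2310547 + 4201670)*((-1584 - 639) - 2118205/4) = 9708152392731*(-2223 - 2118205/4)/2310547 = (9708152392731/2310547)*(-2127097/4) = -20650181830120931907/9242188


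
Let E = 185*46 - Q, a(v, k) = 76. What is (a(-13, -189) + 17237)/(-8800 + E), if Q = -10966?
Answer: 17313/10676 ≈ 1.6217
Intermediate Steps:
E = 19476 (E = 185*46 - 1*(-10966) = 8510 + 10966 = 19476)
(a(-13, -189) + 17237)/(-8800 + E) = (76 + 17237)/(-8800 + 19476) = 17313/10676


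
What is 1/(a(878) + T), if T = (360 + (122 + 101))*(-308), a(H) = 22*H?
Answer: -1/160248 ≈ -6.2403e-6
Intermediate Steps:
T = -179564 (T = (360 + 223)*(-308) = 583*(-308) = -179564)
1/(a(878) + T) = 1/(22*878 - 179564) = 1/(19316 - 179564) = 1/(-160248) = -1/160248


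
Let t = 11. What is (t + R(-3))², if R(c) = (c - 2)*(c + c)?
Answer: 1681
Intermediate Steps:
R(c) = 2*c*(-2 + c) (R(c) = (-2 + c)*(2*c) = 2*c*(-2 + c))
(t + R(-3))² = (11 + 2*(-3)*(-2 - 3))² = (11 + 2*(-3)*(-5))² = (11 + 30)² = 41² = 1681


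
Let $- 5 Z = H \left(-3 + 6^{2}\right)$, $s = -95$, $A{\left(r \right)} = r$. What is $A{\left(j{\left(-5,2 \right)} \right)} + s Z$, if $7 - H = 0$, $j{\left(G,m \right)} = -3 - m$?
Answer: $4384$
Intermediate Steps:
$H = 7$ ($H = 7 - 0 = 7 + 0 = 7$)
$Z = - \frac{231}{5}$ ($Z = - \frac{7 \left(-3 + 6^{2}\right)}{5} = - \frac{7 \left(-3 + 36\right)}{5} = - \frac{7 \cdot 33}{5} = \left(- \frac{1}{5}\right) 231 = - \frac{231}{5} \approx -46.2$)
$A{\left(j{\left(-5,2 \right)} \right)} + s Z = \left(-3 - 2\right) - -4389 = \left(-3 - 2\right) + 4389 = -5 + 4389 = 4384$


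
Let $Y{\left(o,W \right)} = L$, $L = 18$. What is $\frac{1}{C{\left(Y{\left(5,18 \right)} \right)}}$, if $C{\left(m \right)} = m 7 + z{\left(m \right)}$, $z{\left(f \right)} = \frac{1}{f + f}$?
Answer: $\frac{36}{4537} \approx 0.0079348$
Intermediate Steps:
$z{\left(f \right)} = \frac{1}{2 f}$
$Y{\left(o,W \right)} = 18$
$C{\left(m \right)} = \frac{1}{2 m} + 7 m$ ($C{\left(m \right)} = m 7 + \frac{1}{2 m} = 7 m + \frac{1}{2 m} = \frac{1}{2 m} + 7 m$)
$\frac{1}{C{\left(Y{\left(5,18 \right)} \right)}} = \frac{1}{\frac{1}{2 \cdot 18} + 7 \cdot 18} = \frac{1}{\frac{1}{2} \cdot \frac{1}{18} + 126} = \frac{1}{\frac{1}{36} + 126} = \frac{1}{\frac{4537}{36}} = \frac{36}{4537}$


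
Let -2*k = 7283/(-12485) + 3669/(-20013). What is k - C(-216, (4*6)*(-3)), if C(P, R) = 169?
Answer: -14043649491/83287435 ≈ -168.62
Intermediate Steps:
k = 31927024/83287435 (k = -(7283/(-12485) + 3669/(-20013))/2 = -(7283*(-1/12485) + 3669*(-1/20013))/2 = -(-7283/12485 - 1223/6671)/2 = -½*(-63854048/83287435) = 31927024/83287435 ≈ 0.38334)
k - C(-216, (4*6)*(-3)) = 31927024/83287435 - 1*169 = 31927024/83287435 - 169 = -14043649491/83287435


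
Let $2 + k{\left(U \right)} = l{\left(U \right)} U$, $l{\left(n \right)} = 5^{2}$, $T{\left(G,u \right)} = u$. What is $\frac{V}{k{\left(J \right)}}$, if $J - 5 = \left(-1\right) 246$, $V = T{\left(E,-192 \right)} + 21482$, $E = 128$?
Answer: $- \frac{21290}{6027} \approx -3.5324$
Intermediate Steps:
$V = 21290$ ($V = -192 + 21482 = 21290$)
$l{\left(n \right)} = 25$
$J = -241$ ($J = 5 - 246 = -241$)
$k{\left(U \right)} = -2 + 25 U$
$\frac{V}{k{\left(J \right)}} = \frac{21290}{-2 + 25 \left(-241\right)} = \frac{21290}{-2 - 6025} = \frac{21290}{-6027} = 21290 \left(- \frac{1}{6027}\right) = - \frac{21290}{6027}$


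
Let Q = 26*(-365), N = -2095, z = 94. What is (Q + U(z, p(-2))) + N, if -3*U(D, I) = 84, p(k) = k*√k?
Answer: -11613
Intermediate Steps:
Q = -9490
p(k) = k^(3/2)
U(D, I) = -28 (U(D, I) = -⅓*84 = -28)
(Q + U(z, p(-2))) + N = (-9490 - 28) - 2095 = -9518 - 2095 = -11613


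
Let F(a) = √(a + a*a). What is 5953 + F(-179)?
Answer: 5953 + √31862 ≈ 6131.5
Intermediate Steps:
F(a) = √(a + a²)
5953 + F(-179) = 5953 + √(-179*(1 - 179)) = 5953 + √(-179*(-178)) = 5953 + √31862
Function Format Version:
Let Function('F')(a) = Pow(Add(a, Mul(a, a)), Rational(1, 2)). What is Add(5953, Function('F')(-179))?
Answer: Add(5953, Pow(31862, Rational(1, 2))) ≈ 6131.5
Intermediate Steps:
Function('F')(a) = Pow(Add(a, Pow(a, 2)), Rational(1, 2))
Add(5953, Function('F')(-179)) = Add(5953, Pow(Mul(-179, Add(1, -179)), Rational(1, 2))) = Add(5953, Pow(Mul(-179, -178), Rational(1, 2))) = Add(5953, Pow(31862, Rational(1, 2)))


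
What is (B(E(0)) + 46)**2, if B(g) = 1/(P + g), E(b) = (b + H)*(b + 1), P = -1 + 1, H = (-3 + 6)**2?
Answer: 172225/81 ≈ 2126.2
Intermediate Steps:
H = 9 (H = 3**2 = 9)
P = 0
E(b) = (1 + b)*(9 + b) (E(b) = (b + 9)*(b + 1) = (9 + b)*(1 + b) = (1 + b)*(9 + b))
B(g) = 1/g (B(g) = 1/(0 + g) = 1/g)
(B(E(0)) + 46)**2 = (1/(9 + 0**2 + 10*0) + 46)**2 = (1/(9 + 0 + 0) + 46)**2 = (1/9 + 46)**2 = (415/9)**2 = 172225/81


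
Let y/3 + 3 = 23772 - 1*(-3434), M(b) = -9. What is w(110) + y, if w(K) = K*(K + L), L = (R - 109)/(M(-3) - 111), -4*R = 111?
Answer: 4504049/48 ≈ 93834.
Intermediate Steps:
R = -111/4 (R = -1/4*111 = -111/4 ≈ -27.750)
L = 547/480 (L = (-111/4 - 109)/(-9 - 111) = -547/4/(-120) = -547/4*(-1/120) = 547/480 ≈ 1.1396)
y = 81609 (y = -9 + 3*(23772 - 1*(-3434)) = -9 + 3*(23772 + 3434) = -9 + 3*27206 = -9 + 81618 = 81609)
w(K) = K*(547/480 + K) (w(K) = K*(K + 547/480) = K*(547/480 + K))
w(110) + y = (1/480)*110*(547 + 480*110) + 81609 = (1/480)*110*(547 + 52800) + 81609 = (1/480)*110*53347 + 81609 = 586817/48 + 81609 = 4504049/48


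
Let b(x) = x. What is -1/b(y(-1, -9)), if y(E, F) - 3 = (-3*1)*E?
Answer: -⅙ ≈ -0.16667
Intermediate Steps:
y(E, F) = 3 - 3*E (y(E, F) = 3 + (-3*1)*E = 3 - 3*E)
-1/b(y(-1, -9)) = -1/(3 - 3*(-1)) = -1/(3 + 3) = -1/6 = -1*⅙ = -⅙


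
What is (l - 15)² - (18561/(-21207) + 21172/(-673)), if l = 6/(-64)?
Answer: 1267378328549/4871615488 ≈ 260.16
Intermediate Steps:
l = -3/32 (l = 6*(-1/64) = -3/32 ≈ -0.093750)
(l - 15)² - (18561/(-21207) + 21172/(-673)) = (-3/32 - 15)² - (18561/(-21207) + 21172/(-673)) = (-483/32)² - (18561*(-1/21207) + 21172*(-1/673)) = 233289/1024 - (-6187/7069 - 21172/673) = 233289/1024 - 1*(-153828719/4757437) = 233289/1024 + 153828719/4757437 = 1267378328549/4871615488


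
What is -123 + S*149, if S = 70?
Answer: 10307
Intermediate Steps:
-123 + S*149 = -123 + 70*149 = -123 + 10430 = 10307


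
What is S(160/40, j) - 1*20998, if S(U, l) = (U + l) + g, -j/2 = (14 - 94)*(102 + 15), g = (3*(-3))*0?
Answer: -2274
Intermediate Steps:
g = 0 (g = -9*0 = 0)
j = 18720 (j = -2*(14 - 94)*(102 + 15) = -(-160)*117 = -2*(-9360) = 18720)
S(U, l) = U + l (S(U, l) = (U + l) + 0 = U + l)
S(160/40, j) - 1*20998 = (160/40 + 18720) - 1*20998 = (160*(1/40) + 18720) - 20998 = (4 + 18720) - 20998 = 18724 - 20998 = -2274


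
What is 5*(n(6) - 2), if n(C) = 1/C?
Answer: -55/6 ≈ -9.1667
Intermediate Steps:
n(C) = 1/C
5*(n(6) - 2) = 5*(1/6 - 2) = 5*(-11/6) = -55/6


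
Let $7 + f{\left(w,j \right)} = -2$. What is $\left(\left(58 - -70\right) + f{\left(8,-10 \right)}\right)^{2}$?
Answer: $14161$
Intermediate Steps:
$f{\left(w,j \right)} = -9$ ($f{\left(w,j \right)} = -7 - 2 = -9$)
$\left(\left(58 - -70\right) + f{\left(8,-10 \right)}\right)^{2} = \left(\left(58 - -70\right) - 9\right)^{2} = \left(\left(58 + 70\right) - 9\right)^{2} = \left(128 - 9\right)^{2} = 119^{2} = 14161$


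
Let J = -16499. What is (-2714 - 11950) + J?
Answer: -31163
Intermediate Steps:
(-2714 - 11950) + J = (-2714 - 11950) - 16499 = -14664 - 16499 = -31163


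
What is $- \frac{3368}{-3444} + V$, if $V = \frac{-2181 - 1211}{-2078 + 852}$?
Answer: $\frac{1976402}{527793} \approx 3.7447$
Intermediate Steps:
$V = \frac{1696}{613}$ ($V = - \frac{3392}{-1226} = \left(-3392\right) \left(- \frac{1}{1226}\right) = \frac{1696}{613} \approx 2.7667$)
$- \frac{3368}{-3444} + V = - \frac{3368}{-3444} + \frac{1696}{613} = \left(-3368\right) \left(- \frac{1}{3444}\right) + \frac{1696}{613} = \frac{842}{861} + \frac{1696}{613} = \frac{1976402}{527793}$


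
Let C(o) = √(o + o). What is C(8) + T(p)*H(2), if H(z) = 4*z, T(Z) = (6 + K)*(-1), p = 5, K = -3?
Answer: -20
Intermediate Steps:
T(Z) = -3 (T(Z) = (6 - 3)*(-1) = 3*(-1) = -3)
C(o) = √2*√o (C(o) = √(2*o) = √2*√o)
C(8) + T(p)*H(2) = √2*√8 - 12*2 = √2*(2*√2) - 3*8 = 4 - 24 = -20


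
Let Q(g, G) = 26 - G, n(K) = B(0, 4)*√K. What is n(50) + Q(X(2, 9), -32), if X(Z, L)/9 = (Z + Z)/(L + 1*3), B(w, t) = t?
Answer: 58 + 20*√2 ≈ 86.284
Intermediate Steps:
X(Z, L) = 18*Z/(3 + L) (X(Z, L) = 9*((Z + Z)/(L + 1*3)) = 9*((2*Z)/(L + 3)) = 9*((2*Z)/(3 + L)) = 9*(2*Z/(3 + L)) = 18*Z/(3 + L))
n(K) = 4*√K
n(50) + Q(X(2, 9), -32) = 4*√50 + (26 - 1*(-32)) = 4*(5*√2) + (26 + 32) = 20*√2 + 58 = 58 + 20*√2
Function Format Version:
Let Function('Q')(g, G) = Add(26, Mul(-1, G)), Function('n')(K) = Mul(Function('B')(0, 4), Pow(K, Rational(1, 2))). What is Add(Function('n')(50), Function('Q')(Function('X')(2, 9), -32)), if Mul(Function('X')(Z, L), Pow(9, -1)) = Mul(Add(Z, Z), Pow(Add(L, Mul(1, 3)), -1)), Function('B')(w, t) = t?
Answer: Add(58, Mul(20, Pow(2, Rational(1, 2)))) ≈ 86.284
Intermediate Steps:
Function('X')(Z, L) = Mul(18, Z, Pow(Add(3, L), -1)) (Function('X')(Z, L) = Mul(9, Mul(Add(Z, Z), Pow(Add(L, Mul(1, 3)), -1))) = Mul(9, Mul(Mul(2, Z), Pow(Add(L, 3), -1))) = Mul(9, Mul(Mul(2, Z), Pow(Add(3, L), -1))) = Mul(9, Mul(2, Z, Pow(Add(3, L), -1))) = Mul(18, Z, Pow(Add(3, L), -1)))
Function('n')(K) = Mul(4, Pow(K, Rational(1, 2)))
Add(Function('n')(50), Function('Q')(Function('X')(2, 9), -32)) = Add(Mul(4, Pow(50, Rational(1, 2))), Add(26, Mul(-1, -32))) = Add(Mul(4, Mul(5, Pow(2, Rational(1, 2)))), Add(26, 32)) = Add(Mul(20, Pow(2, Rational(1, 2))), 58) = Add(58, Mul(20, Pow(2, Rational(1, 2))))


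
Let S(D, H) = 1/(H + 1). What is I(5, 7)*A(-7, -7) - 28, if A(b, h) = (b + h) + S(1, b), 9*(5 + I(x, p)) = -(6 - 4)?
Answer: 2483/54 ≈ 45.982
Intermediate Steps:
S(D, H) = 1/(1 + H)
I(x, p) = -47/9 (I(x, p) = -5 + (-(6 - 4))/9 = -5 + (-1*2)/9 = -5 + (⅑)*(-2) = -5 - 2/9 = -47/9)
A(b, h) = b + h + 1/(1 + b) (A(b, h) = (b + h) + 1/(1 + b) = b + h + 1/(1 + b))
I(5, 7)*A(-7, -7) - 28 = -47*(1 + (1 - 7)*(-7 - 7))/(9*(1 - 7)) - 28 = -47*(1 - 6*(-14))/(9*(-6)) - 28 = -(-47)*(1 + 84)/54 - 28 = -(-47)*85/54 - 28 = -47/9*(-85/6) - 28 = 3995/54 - 28 = 2483/54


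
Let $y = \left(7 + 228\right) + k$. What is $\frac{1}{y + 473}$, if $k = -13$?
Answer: $\frac{1}{695} \approx 0.0014388$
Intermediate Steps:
$y = 222$ ($y = \left(7 + 228\right) - 13 = 235 - 13 = 222$)
$\frac{1}{y + 473} = \frac{1}{222 + 473} = \frac{1}{695}$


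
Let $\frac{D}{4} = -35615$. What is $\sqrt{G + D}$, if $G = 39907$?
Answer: $i \sqrt{102553} \approx 320.24 i$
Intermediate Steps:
$D = -142460$ ($D = 4 \left(-35615\right) = -142460$)
$\sqrt{G + D} = \sqrt{39907 - 142460} = \sqrt{-102553} = i \sqrt{102553}$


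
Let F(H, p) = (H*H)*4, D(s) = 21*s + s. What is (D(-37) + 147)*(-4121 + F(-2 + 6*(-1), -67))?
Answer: 2577955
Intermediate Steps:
D(s) = 22*s
F(H, p) = 4*H**2 (F(H, p) = H**2*4 = 4*H**2)
(D(-37) + 147)*(-4121 + F(-2 + 6*(-1), -67)) = (22*(-37) + 147)*(-4121 + 4*(-2 + 6*(-1))**2) = (-814 + 147)*(-4121 + 4*(-2 - 6)**2) = -667*(-4121 + 4*(-8)**2) = -667*(-4121 + 4*64) = -667*(-4121 + 256) = -667*(-3865) = 2577955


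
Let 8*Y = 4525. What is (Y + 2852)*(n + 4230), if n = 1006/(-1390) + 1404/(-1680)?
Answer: 2249766570473/155680 ≈ 1.4451e+7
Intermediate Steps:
Y = 4525/8 (Y = (1/8)*4525 = 4525/8 ≈ 565.63)
n = -30347/19460 (n = 1006*(-1/1390) + 1404*(-1/1680) = -503/695 - 117/140 = -30347/19460 ≈ -1.5595)
(Y + 2852)*(n + 4230) = (4525/8 + 2852)*(-30347/19460 + 4230) = (27341/8)*(82285453/19460) = 2249766570473/155680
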